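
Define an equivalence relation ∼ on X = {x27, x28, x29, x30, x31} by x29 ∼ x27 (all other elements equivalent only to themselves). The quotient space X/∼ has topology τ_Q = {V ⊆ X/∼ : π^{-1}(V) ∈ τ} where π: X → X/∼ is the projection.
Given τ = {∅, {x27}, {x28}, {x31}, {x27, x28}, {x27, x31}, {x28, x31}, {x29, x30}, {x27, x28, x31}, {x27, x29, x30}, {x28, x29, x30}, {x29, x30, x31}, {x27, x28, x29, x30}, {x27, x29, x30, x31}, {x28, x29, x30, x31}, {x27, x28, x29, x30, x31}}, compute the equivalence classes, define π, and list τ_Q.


X/∼ = {[x27=x29], [x28], [x30], [x31]}; |τ_Q| = 8.

Equivalence classes: [x27=x29], [x28], [x30], [x31].
Quotient map π: X → X/∼ sends x27 ↦ [x27=x29], x28 ↦ [x28], x29 ↦ [x27=x29], x30 ↦ [x30], x31 ↦ [x31].
For each subset V ⊆ X/∼, compute π^{-1}(V) ⊆ X and check whether π^{-1}(V) ∈ τ. V is open in τ_Q iff π^{-1}(V) ∈ τ.
  V = {}: π^{-1}(V) = ∅ ∈ τ ✓.
  V = {[x27=x29]}: π^{-1}(V) = {x27, x29} ∉ τ ✗.
  V = {[x28]}: π^{-1}(V) = {x28} ∈ τ ✓.
  V = {[x27=x29], [x28]}: π^{-1}(V) = {x27, x28, x29} ∉ τ ✗.
  V = {[x30]}: π^{-1}(V) = {x30} ∉ τ ✗.
  V = {[x27=x29], [x30]}: π^{-1}(V) = {x27, x29, x30} ∈ τ ✓.
  V = {[x28], [x30]}: π^{-1}(V) = {x28, x30} ∉ τ ✗.
  V = {[x27=x29], [x28], [x30]}: π^{-1}(V) = {x27, x28, x29, x30} ∈ τ ✓.
  V = {[x31]}: π^{-1}(V) = {x31} ∈ τ ✓.
  V = {[x27=x29], [x31]}: π^{-1}(V) = {x27, x29, x31} ∉ τ ✗.
  V = {[x28], [x31]}: π^{-1}(V) = {x28, x31} ∈ τ ✓.
  V = {[x27=x29], [x28], [x31]}: π^{-1}(V) = {x27, x28, x29, x31} ∉ τ ✗.
  V = {[x30], [x31]}: π^{-1}(V) = {x30, x31} ∉ τ ✗.
  V = {[x27=x29], [x30], [x31]}: π^{-1}(V) = {x27, x29, x30, x31} ∈ τ ✓.
  V = {[x28], [x30], [x31]}: π^{-1}(V) = {x28, x30, x31} ∉ τ ✗.
  V = {[x27=x29], [x28], [x30], [x31]}: π^{-1}(V) = {x27, x28, x29, x30, x31} ∈ τ ✓.
Open sets in the quotient: τ_Q = {{}, {[x28]}, {[x27=x29], [x30]}, {[x27=x29], [x28], [x30]}, {[x31]}, {[x28], [x31]}, {[x27=x29], [x30], [x31]}, {[x27=x29], [x28], [x30], [x31]}} (8 elements).


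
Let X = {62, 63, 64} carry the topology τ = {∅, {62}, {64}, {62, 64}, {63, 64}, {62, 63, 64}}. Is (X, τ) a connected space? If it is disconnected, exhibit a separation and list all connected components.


(X, τ) is disconnected; components = [{62}, {63, 64}].

Find clopen sets (U ∈ τ with X ∖ U ∈ τ):
  U = ∅, X ∖ U = {62, 63, 64} — both open, so U is clopen.
  U = {62}, X ∖ U = {63, 64} — both open, so U is clopen.
  U = {63, 64}, X ∖ U = {62} — both open, so U is clopen.
  U = {62, 63, 64}, X ∖ U = ∅ — both open, so U is clopen.
Nontrivial clopen(s) exist: e.g. {62}. So (X, τ) is disconnected.
Compute connected components by grouping points that agree on all clopens:
  component: {62}
  component: {63, 64}


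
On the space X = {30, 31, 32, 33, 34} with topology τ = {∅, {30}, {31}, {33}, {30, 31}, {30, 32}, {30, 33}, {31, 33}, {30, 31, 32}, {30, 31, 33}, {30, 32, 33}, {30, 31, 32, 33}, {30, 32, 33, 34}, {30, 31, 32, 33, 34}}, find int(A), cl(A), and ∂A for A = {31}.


int(A) = {31}, cl(A) = {31}, ∂A = ∅.

Closed sets in (X, τ) are complements of opens:
  closed(X, τ) = {∅, {31}, {34}, {31, 34}, {32, 34}, {33, 34}, {30, 32, 34}, {31, 32, 34}, {31, 33, 34}, {32, 33, 34}, {30, 31, 32, 34}, {30, 32, 33, 34}, {31, 32, 33, 34}, {30, 31, 32, 33, 34}}.
int(A) = ⋃ {U ∈ τ : U ⊆ A}. Opens contained in A: ∅, {31}.
Taking the union of these: int(A) = {31}.
cl(A) = ⋂ {C closed : A ⊆ C}. Closed sets containing A: {31}, {31, 34}, {31, 32, 34}, {31, 33, 34}, {30, 31, 32, 34}, {31, 32, 33, 34}, {30, 31, 32, 33, 34}.
Intersecting these: cl(A) = {31}.
∂A = cl(A) ∖ int(A) = {31} ∖ {31} = ∅.


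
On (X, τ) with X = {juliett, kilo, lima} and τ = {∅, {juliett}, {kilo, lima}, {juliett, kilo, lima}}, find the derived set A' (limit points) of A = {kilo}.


A' = {lima}

For each x ∈ X, list the open sets U ∈ τ with x ∈ U, then check whether U ∩ (A ∖ {x}) ≠ ∅ for every such U.
  x = juliett: open {juliett} ∋ x has {juliett} ∩ (A ∖ {juliett}) = ∅, so x is NOT a limit point.
  x = kilo: open {kilo, lima} ∋ x has {kilo, lima} ∩ (A ∖ {kilo}) = ∅, so x is NOT a limit point.
  x = lima: opens ∋ x are {kilo, lima}, {juliett, kilo, lima}; each meets A ∖ {lima}, so x IS a limit point.
Collecting: A' = {lima}.


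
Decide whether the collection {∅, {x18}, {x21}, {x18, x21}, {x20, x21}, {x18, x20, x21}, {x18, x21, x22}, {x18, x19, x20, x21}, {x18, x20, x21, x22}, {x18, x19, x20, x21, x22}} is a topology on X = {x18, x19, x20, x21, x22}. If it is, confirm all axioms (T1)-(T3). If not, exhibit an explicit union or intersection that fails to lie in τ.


τ IS a topology on X.

Axiom (T1): ∅ ∈ τ? Yes; X ∈ τ? Yes.
Axiom (T2/T3): check pairwise unions and intersections of members of τ.
All pairwise intersections and unions checked — each lies in τ. Therefore τ satisfies (T1), (T2), (T3): it IS a topology on X.


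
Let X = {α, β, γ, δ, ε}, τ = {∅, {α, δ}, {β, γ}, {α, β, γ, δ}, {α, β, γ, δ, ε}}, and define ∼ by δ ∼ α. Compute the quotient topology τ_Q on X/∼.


X/∼ = {[α=δ], [β], [γ], [ε]}; |τ_Q| = 5.

Equivalence classes: [α=δ], [β], [γ], [ε].
Quotient map π: X → X/∼ sends α ↦ [α=δ], β ↦ [β], γ ↦ [γ], δ ↦ [α=δ], ε ↦ [ε].
For each subset V ⊆ X/∼, compute π^{-1}(V) ⊆ X and check whether π^{-1}(V) ∈ τ. V is open in τ_Q iff π^{-1}(V) ∈ τ.
  V = {}: π^{-1}(V) = ∅ ∈ τ ✓.
  V = {[α=δ]}: π^{-1}(V) = {α, δ} ∈ τ ✓.
  V = {[β]}: π^{-1}(V) = {β} ∉ τ ✗.
  V = {[α=δ], [β]}: π^{-1}(V) = {α, β, δ} ∉ τ ✗.
  V = {[γ]}: π^{-1}(V) = {γ} ∉ τ ✗.
  V = {[α=δ], [γ]}: π^{-1}(V) = {α, γ, δ} ∉ τ ✗.
  V = {[β], [γ]}: π^{-1}(V) = {β, γ} ∈ τ ✓.
  V = {[α=δ], [β], [γ]}: π^{-1}(V) = {α, β, γ, δ} ∈ τ ✓.
  V = {[ε]}: π^{-1}(V) = {ε} ∉ τ ✗.
  V = {[α=δ], [ε]}: π^{-1}(V) = {α, δ, ε} ∉ τ ✗.
  V = {[β], [ε]}: π^{-1}(V) = {β, ε} ∉ τ ✗.
  V = {[α=δ], [β], [ε]}: π^{-1}(V) = {α, β, δ, ε} ∉ τ ✗.
  V = {[γ], [ε]}: π^{-1}(V) = {γ, ε} ∉ τ ✗.
  V = {[α=δ], [γ], [ε]}: π^{-1}(V) = {α, γ, δ, ε} ∉ τ ✗.
  V = {[β], [γ], [ε]}: π^{-1}(V) = {β, γ, ε} ∉ τ ✗.
  V = {[α=δ], [β], [γ], [ε]}: π^{-1}(V) = {α, β, γ, δ, ε} ∈ τ ✓.
Open sets in the quotient: τ_Q = {{}, {[α=δ]}, {[β], [γ]}, {[α=δ], [β], [γ]}, {[α=δ], [β], [γ], [ε]}} (5 elements).


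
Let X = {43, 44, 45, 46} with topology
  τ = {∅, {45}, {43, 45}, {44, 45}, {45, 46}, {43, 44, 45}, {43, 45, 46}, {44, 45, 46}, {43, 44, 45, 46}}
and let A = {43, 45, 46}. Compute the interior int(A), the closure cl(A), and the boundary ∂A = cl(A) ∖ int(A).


int(A) = {43, 45, 46}, cl(A) = {43, 44, 45, 46}, ∂A = {44}.

Closed sets in (X, τ) are complements of opens:
  closed(X, τ) = {∅, {43}, {44}, {46}, {43, 44}, {43, 46}, {44, 46}, {43, 44, 46}, {43, 44, 45, 46}}.
int(A) = ⋃ {U ∈ τ : U ⊆ A}. Opens contained in A: ∅, {45}, {43, 45}, {45, 46}, {43, 45, 46}.
Taking the union of these: int(A) = {43, 45, 46}.
cl(A) = ⋂ {C closed : A ⊆ C}. Closed sets containing A: {43, 44, 45, 46}.
Intersecting these: cl(A) = {43, 44, 45, 46}.
∂A = cl(A) ∖ int(A) = {43, 44, 45, 46} ∖ {43, 45, 46} = {44}.


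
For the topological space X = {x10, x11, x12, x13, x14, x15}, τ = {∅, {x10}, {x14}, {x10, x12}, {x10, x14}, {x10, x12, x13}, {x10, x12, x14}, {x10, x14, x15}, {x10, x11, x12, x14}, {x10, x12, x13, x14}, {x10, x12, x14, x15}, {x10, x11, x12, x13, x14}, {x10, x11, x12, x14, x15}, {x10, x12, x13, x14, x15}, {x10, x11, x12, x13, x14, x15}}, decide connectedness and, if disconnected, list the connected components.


(X, τ) is connected.

Find clopen sets (U ∈ τ with X ∖ U ∈ τ):
  U = ∅, X ∖ U = {x10, x11, x12, x13, x14, x15} — both open, so U is clopen.
  U = {x10, x11, x12, x13, x14, x15}, X ∖ U = ∅ — both open, so U is clopen.
Only trivial clopens (∅ and X) exist, so (X, τ) is connected.
Compute connected components by grouping points that agree on all clopens:
  component: {x10, x11, x12, x13, x14, x15}


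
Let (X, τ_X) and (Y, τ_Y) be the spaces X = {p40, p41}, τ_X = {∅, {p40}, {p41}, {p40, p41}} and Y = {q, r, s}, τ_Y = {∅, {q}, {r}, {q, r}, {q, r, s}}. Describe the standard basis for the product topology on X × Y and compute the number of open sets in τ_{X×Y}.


Basis B = {∅ × ∅, {p40} × {q}, {p40} × {r}, {p41} × {q}, {p41} × {r}, {p40} × {q, r}, {p40, p41} × {q}, {p40, p41} × {r}, {p41} × {q, r}, {p40} × {q, r, s}, {p41} × {q, r, s}, {p40, p41} × {q, r}, {p40, p41} × {q, r, s}}; |τ_{X×Y}| = 25.

Enumerate products U × V with U ∈ τ_X, V ∈ τ_Y (deduplicated):
  ∅ × ∅ = {} (∅)
  {p40} × {q} = {(p40,q)}
  {p40} × {r} = {(p40,r)}
  {p41} × {q} = {(p41,q)}
  {p41} × {r} = {(p41,r)}
  {p40} × {q, r} = {(p40,q), (p40,r)}
  {p40, p41} × {q} = {(p40,q), (p41,q)}
  {p40, p41} × {r} = {(p40,r), (p41,r)}
  {p41} × {q, r} = {(p41,q), (p41,r)}
  {p40} × {q, r, s} = {(p40,q), (p40,r), (p40,s)}
  {p41} × {q, r, s} = {(p41,q), (p41,r), (p41,s)}
  {p40, p41} × {q, r} = {(p40,q), (p40,r), (p41,q), (p41,r)}
  {p40, p41} × {q, r, s} = {(p40,q), (p40,r), (p40,s), (p41,q), (p41,r), (p41,s)}
These 13 distinct sets form the basis B.
Close under arbitrary unions to get τ_{X×Y}; counting gives |τ_{X×Y}| = 25.


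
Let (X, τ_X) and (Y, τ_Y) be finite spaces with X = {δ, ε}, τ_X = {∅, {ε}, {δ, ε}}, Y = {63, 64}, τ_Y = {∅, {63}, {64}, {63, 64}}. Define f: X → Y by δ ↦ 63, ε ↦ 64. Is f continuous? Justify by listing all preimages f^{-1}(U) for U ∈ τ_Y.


f is NOT continuous.

Compute f^{-1}(U) for each U ∈ τ_Y:
  U = ∅: f^{-1}(U) = ∅ ∈ τ_X ✓.
  U = {63}: f^{-1}(U) = {δ} ∉ τ_X ✗.
  U = {64}: f^{-1}(U) = {ε} ∈ τ_X ✓.
  U = {63, 64}: f^{-1}(U) = {δ, ε} ∈ τ_X ✓.
Found U = {63} with f^{-1}(U) = {δ} not in τ_X. Therefore f is NOT continuous.


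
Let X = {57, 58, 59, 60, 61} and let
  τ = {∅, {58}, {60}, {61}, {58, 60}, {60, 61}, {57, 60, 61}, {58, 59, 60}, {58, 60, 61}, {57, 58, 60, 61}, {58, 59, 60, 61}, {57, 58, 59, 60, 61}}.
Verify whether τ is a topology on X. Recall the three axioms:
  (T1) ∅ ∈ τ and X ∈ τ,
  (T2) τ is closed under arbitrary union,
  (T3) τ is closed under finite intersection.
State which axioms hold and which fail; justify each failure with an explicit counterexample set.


τ is NOT a topology on X.

Axiom (T1): ∅ ∈ τ? Yes; X ∈ τ? Yes.
Axiom (T2/T3): check pairwise unions and intersections of members of τ.
Counterexample for (T2): {58} ∪ {61} = {58, 61} ∉ τ. Therefore τ is NOT a topology.


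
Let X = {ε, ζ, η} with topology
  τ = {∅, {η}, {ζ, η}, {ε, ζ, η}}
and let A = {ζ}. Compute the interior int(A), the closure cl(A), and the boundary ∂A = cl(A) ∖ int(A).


int(A) = ∅, cl(A) = {ε, ζ}, ∂A = {ε, ζ}.

Closed sets in (X, τ) are complements of opens:
  closed(X, τ) = {∅, {ε}, {ε, ζ}, {ε, ζ, η}}.
int(A) = ⋃ {U ∈ τ : U ⊆ A}. Opens contained in A: ∅.
Taking the union of these: int(A) = ∅.
cl(A) = ⋂ {C closed : A ⊆ C}. Closed sets containing A: {ε, ζ}, {ε, ζ, η}.
Intersecting these: cl(A) = {ε, ζ}.
∂A = cl(A) ∖ int(A) = {ε, ζ} ∖ ∅ = {ε, ζ}.


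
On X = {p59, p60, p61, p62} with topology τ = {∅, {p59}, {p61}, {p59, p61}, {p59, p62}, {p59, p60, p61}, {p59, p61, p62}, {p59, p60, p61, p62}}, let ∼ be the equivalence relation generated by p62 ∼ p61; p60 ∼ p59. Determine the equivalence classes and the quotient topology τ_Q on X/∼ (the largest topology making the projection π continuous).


X/∼ = {[p59=p60], [p61=p62]}; |τ_Q| = 2.

Equivalence classes: [p59=p60], [p61=p62].
Quotient map π: X → X/∼ sends p59 ↦ [p59=p60], p60 ↦ [p59=p60], p61 ↦ [p61=p62], p62 ↦ [p61=p62].
For each subset V ⊆ X/∼, compute π^{-1}(V) ⊆ X and check whether π^{-1}(V) ∈ τ. V is open in τ_Q iff π^{-1}(V) ∈ τ.
  V = {}: π^{-1}(V) = ∅ ∈ τ ✓.
  V = {[p59=p60]}: π^{-1}(V) = {p59, p60} ∉ τ ✗.
  V = {[p61=p62]}: π^{-1}(V) = {p61, p62} ∉ τ ✗.
  V = {[p59=p60], [p61=p62]}: π^{-1}(V) = {p59, p60, p61, p62} ∈ τ ✓.
Open sets in the quotient: τ_Q = {{}, {[p59=p60], [p61=p62]}} (2 elements).


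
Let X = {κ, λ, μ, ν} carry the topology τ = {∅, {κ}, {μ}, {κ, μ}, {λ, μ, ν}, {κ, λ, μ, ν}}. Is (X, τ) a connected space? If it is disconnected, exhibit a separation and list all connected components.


(X, τ) is disconnected; components = [{κ}, {λ, μ, ν}].

Find clopen sets (U ∈ τ with X ∖ U ∈ τ):
  U = ∅, X ∖ U = {κ, λ, μ, ν} — both open, so U is clopen.
  U = {κ}, X ∖ U = {λ, μ, ν} — both open, so U is clopen.
  U = {λ, μ, ν}, X ∖ U = {κ} — both open, so U is clopen.
  U = {κ, λ, μ, ν}, X ∖ U = ∅ — both open, so U is clopen.
Nontrivial clopen(s) exist: e.g. {λ, μ, ν}. So (X, τ) is disconnected.
Compute connected components by grouping points that agree on all clopens:
  component: {κ}
  component: {λ, μ, ν}


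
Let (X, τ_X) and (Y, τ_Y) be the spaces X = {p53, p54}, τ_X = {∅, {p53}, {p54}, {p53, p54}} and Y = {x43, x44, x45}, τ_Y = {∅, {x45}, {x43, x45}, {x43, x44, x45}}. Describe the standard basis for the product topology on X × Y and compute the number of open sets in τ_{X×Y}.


Basis B = {∅ × ∅, {p53} × {x45}, {p54} × {x45}, {p53} × {x43, x45}, {p53, p54} × {x45}, {p54} × {x43, x45}, {p53} × {x43, x44, x45}, {p54} × {x43, x44, x45}, {p53, p54} × {x43, x45}, {p53, p54} × {x43, x44, x45}}; |τ_{X×Y}| = 16.

Enumerate products U × V with U ∈ τ_X, V ∈ τ_Y (deduplicated):
  ∅ × ∅ = {} (∅)
  {p53} × {x45} = {(p53,x45)}
  {p54} × {x45} = {(p54,x45)}
  {p53} × {x43, x45} = {(p53,x43), (p53,x45)}
  {p53, p54} × {x45} = {(p53,x45), (p54,x45)}
  {p54} × {x43, x45} = {(p54,x43), (p54,x45)}
  {p53} × {x43, x44, x45} = {(p53,x43), (p53,x44), (p53,x45)}
  {p54} × {x43, x44, x45} = {(p54,x43), (p54,x44), (p54,x45)}
  {p53, p54} × {x43, x45} = {(p53,x43), (p53,x45), (p54,x43), (p54,x45)}
  {p53, p54} × {x43, x44, x45} = {(p53,x43), (p53,x44), (p53,x45), (p54,x43), (p54,x44), (p54,x45)}
These 10 distinct sets form the basis B.
Close under arbitrary unions to get τ_{X×Y}; counting gives |τ_{X×Y}| = 16.


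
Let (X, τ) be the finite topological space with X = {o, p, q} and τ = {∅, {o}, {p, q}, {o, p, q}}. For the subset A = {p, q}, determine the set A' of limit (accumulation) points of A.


A' = {p, q}

For each x ∈ X, list the open sets U ∈ τ with x ∈ U, then check whether U ∩ (A ∖ {x}) ≠ ∅ for every such U.
  x = o: open {o} ∋ x has {o} ∩ (A ∖ {o}) = ∅, so x is NOT a limit point.
  x = p: opens ∋ x are {p, q}, {o, p, q}; each meets A ∖ {p}, so x IS a limit point.
  x = q: opens ∋ x are {p, q}, {o, p, q}; each meets A ∖ {q}, so x IS a limit point.
Collecting: A' = {p, q}.


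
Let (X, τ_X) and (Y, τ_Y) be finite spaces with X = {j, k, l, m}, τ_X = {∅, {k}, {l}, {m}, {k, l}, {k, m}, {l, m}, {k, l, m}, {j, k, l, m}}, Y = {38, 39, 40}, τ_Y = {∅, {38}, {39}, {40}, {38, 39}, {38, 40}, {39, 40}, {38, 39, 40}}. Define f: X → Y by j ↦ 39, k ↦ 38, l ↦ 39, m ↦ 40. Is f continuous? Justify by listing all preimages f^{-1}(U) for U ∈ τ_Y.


f is NOT continuous.

Compute f^{-1}(U) for each U ∈ τ_Y:
  U = ∅: f^{-1}(U) = ∅ ∈ τ_X ✓.
  U = {38}: f^{-1}(U) = {k} ∈ τ_X ✓.
  U = {39}: f^{-1}(U) = {j, l} ∉ τ_X ✗.
  U = {40}: f^{-1}(U) = {m} ∈ τ_X ✓.
  U = {38, 39}: f^{-1}(U) = {j, k, l} ∉ τ_X ✗.
  U = {38, 40}: f^{-1}(U) = {k, m} ∈ τ_X ✓.
  U = {39, 40}: f^{-1}(U) = {j, l, m} ∉ τ_X ✗.
  U = {38, 39, 40}: f^{-1}(U) = {j, k, l, m} ∈ τ_X ✓.
Found U = {39} with f^{-1}(U) = {j, l} not in τ_X. Therefore f is NOT continuous.


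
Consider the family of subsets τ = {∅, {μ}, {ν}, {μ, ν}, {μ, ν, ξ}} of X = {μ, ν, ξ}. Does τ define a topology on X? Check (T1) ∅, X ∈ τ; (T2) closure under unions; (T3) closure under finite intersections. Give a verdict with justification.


τ IS a topology on X.

Axiom (T1): ∅ ∈ τ? Yes; X ∈ τ? Yes.
Axiom (T2/T3): check pairwise unions and intersections of members of τ.
All pairwise intersections and unions checked — each lies in τ. Therefore τ satisfies (T1), (T2), (T3): it IS a topology on X.


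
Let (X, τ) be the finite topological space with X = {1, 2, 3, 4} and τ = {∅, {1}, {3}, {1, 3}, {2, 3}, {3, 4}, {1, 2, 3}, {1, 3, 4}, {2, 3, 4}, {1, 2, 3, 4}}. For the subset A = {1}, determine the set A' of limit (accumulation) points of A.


A' = ∅

For each x ∈ X, list the open sets U ∈ τ with x ∈ U, then check whether U ∩ (A ∖ {x}) ≠ ∅ for every such U.
  x = 1: open {1} ∋ x has {1} ∩ (A ∖ {1}) = ∅, so x is NOT a limit point.
  x = 2: open {2, 3} ∋ x has {2, 3} ∩ (A ∖ {2}) = ∅, so x is NOT a limit point.
  x = 3: open {3} ∋ x has {3} ∩ (A ∖ {3}) = ∅, so x is NOT a limit point.
  x = 4: open {3, 4} ∋ x has {3, 4} ∩ (A ∖ {4}) = ∅, so x is NOT a limit point.
Collecting: A' = ∅.


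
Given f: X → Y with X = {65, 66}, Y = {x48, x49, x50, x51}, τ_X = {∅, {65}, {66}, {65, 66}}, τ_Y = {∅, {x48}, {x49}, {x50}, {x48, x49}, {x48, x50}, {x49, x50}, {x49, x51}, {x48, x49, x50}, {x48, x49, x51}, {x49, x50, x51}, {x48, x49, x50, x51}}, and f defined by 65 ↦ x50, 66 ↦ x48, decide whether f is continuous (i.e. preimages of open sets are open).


f IS continuous.

Compute f^{-1}(U) for each U ∈ τ_Y:
  U = ∅: f^{-1}(U) = ∅ ∈ τ_X ✓.
  U = {x48}: f^{-1}(U) = {66} ∈ τ_X ✓.
  U = {x49}: f^{-1}(U) = ∅ ∈ τ_X ✓.
  U = {x50}: f^{-1}(U) = {65} ∈ τ_X ✓.
  U = {x48, x49}: f^{-1}(U) = {66} ∈ τ_X ✓.
  U = {x48, x50}: f^{-1}(U) = {65, 66} ∈ τ_X ✓.
  U = {x49, x50}: f^{-1}(U) = {65} ∈ τ_X ✓.
  U = {x49, x51}: f^{-1}(U) = ∅ ∈ τ_X ✓.
  U = {x48, x49, x50}: f^{-1}(U) = {65, 66} ∈ τ_X ✓.
  U = {x48, x49, x51}: f^{-1}(U) = {66} ∈ τ_X ✓.
  U = {x49, x50, x51}: f^{-1}(U) = {65} ∈ τ_X ✓.
  U = {x48, x49, x50, x51}: f^{-1}(U) = {65, 66} ∈ τ_X ✓.
Every preimage lies in τ_X, so f IS continuous.


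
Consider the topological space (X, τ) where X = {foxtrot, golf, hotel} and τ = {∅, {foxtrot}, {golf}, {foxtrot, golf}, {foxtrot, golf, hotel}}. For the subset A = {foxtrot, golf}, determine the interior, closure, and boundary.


int(A) = {foxtrot, golf}, cl(A) = {foxtrot, golf, hotel}, ∂A = {hotel}.

Closed sets in (X, τ) are complements of opens:
  closed(X, τ) = {∅, {hotel}, {foxtrot, hotel}, {golf, hotel}, {foxtrot, golf, hotel}}.
int(A) = ⋃ {U ∈ τ : U ⊆ A}. Opens contained in A: ∅, {foxtrot}, {golf}, {foxtrot, golf}.
Taking the union of these: int(A) = {foxtrot, golf}.
cl(A) = ⋂ {C closed : A ⊆ C}. Closed sets containing A: {foxtrot, golf, hotel}.
Intersecting these: cl(A) = {foxtrot, golf, hotel}.
∂A = cl(A) ∖ int(A) = {foxtrot, golf, hotel} ∖ {foxtrot, golf} = {hotel}.


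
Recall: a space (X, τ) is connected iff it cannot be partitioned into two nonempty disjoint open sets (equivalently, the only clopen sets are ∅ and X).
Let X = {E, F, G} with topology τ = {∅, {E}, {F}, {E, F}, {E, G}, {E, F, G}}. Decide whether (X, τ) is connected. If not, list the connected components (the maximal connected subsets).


(X, τ) is disconnected; components = [{F}, {E, G}].

Find clopen sets (U ∈ τ with X ∖ U ∈ τ):
  U = ∅, X ∖ U = {E, F, G} — both open, so U is clopen.
  U = {F}, X ∖ U = {E, G} — both open, so U is clopen.
  U = {E, G}, X ∖ U = {F} — both open, so U is clopen.
  U = {E, F, G}, X ∖ U = ∅ — both open, so U is clopen.
Nontrivial clopen(s) exist: e.g. {F}. So (X, τ) is disconnected.
Compute connected components by grouping points that agree on all clopens:
  component: {F}
  component: {E, G}


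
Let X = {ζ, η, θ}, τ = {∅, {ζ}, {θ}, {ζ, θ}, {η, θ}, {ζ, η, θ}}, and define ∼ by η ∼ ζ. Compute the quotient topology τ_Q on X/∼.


X/∼ = {[ζ=η], [θ]}; |τ_Q| = 3.

Equivalence classes: [ζ=η], [θ].
Quotient map π: X → X/∼ sends ζ ↦ [ζ=η], η ↦ [ζ=η], θ ↦ [θ].
For each subset V ⊆ X/∼, compute π^{-1}(V) ⊆ X and check whether π^{-1}(V) ∈ τ. V is open in τ_Q iff π^{-1}(V) ∈ τ.
  V = {}: π^{-1}(V) = ∅ ∈ τ ✓.
  V = {[ζ=η]}: π^{-1}(V) = {ζ, η} ∉ τ ✗.
  V = {[θ]}: π^{-1}(V) = {θ} ∈ τ ✓.
  V = {[ζ=η], [θ]}: π^{-1}(V) = {ζ, η, θ} ∈ τ ✓.
Open sets in the quotient: τ_Q = {{}, {[θ]}, {[ζ=η], [θ]}} (3 elements).


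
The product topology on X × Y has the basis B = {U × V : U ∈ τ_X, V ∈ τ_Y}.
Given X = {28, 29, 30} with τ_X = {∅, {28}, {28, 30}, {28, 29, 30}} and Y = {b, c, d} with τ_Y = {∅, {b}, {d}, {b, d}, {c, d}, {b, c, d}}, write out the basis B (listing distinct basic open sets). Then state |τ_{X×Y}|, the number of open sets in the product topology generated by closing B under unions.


Basis B = {∅ × ∅, {28} × {b}, {28} × {d}, {28} × {b, d}, {28, 30} × {b}, {28} × {c, d}, {28, 30} × {d}, {28} × {b, c, d}, {28, 29, 30} × {b}, {28, 29, 30} × {d}, {28, 30} × {b, d}, {28, 30} × {c, d}, {28, 30} × {b, c, d}, {28, 29, 30} × {b, d}, {28, 29, 30} × {c, d}, {28, 29, 30} × {b, c, d}}; |τ_{X×Y}| = 40.

Enumerate products U × V with U ∈ τ_X, V ∈ τ_Y (deduplicated):
  ∅ × ∅ = {} (∅)
  {28} × {b} = {(28,b)}
  {28} × {d} = {(28,d)}
  {28} × {b, d} = {(28,b), (28,d)}
  {28, 30} × {b} = {(28,b), (30,b)}
  {28} × {c, d} = {(28,c), (28,d)}
  {28, 30} × {d} = {(28,d), (30,d)}
  {28} × {b, c, d} = {(28,b), (28,c), (28,d)}
  {28, 29, 30} × {b} = {(28,b), (29,b), (30,b)}
  {28, 29, 30} × {d} = {(28,d), (29,d), (30,d)}
  {28, 30} × {b, d} = {(28,b), (28,d), (30,b), (30,d)}
  {28, 30} × {c, d} = {(28,c), (28,d), (30,c), (30,d)}
  {28, 30} × {b, c, d} = {(28,b), (28,c), (28,d), (30,b), (30,c), (30,d)}
  {28, 29, 30} × {b, d} = {(28,b), (28,d), (29,b), (29,d), (30,b), (30,d)}
  {28, 29, 30} × {c, d} = {(28,c), (28,d), (29,c), (29,d), (30,c), (30,d)}
  {28, 29, 30} × {b, c, d} = {(28,b), (28,c), (28,d), (29,b), (29,c), (29,d), (30,b), (30,c), (30,d)}
These 16 distinct sets form the basis B.
Close under arbitrary unions to get τ_{X×Y}; counting gives |τ_{X×Y}| = 40.


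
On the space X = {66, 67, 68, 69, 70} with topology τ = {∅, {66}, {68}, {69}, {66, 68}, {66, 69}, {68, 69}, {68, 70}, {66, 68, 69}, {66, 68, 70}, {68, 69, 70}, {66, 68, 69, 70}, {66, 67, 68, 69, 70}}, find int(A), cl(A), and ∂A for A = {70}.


int(A) = ∅, cl(A) = {67, 70}, ∂A = {67, 70}.

Closed sets in (X, τ) are complements of opens:
  closed(X, τ) = {∅, {67}, {66, 67}, {67, 69}, {67, 70}, {66, 67, 69}, {66, 67, 70}, {67, 68, 70}, {67, 69, 70}, {66, 67, 68, 70}, {66, 67, 69, 70}, {67, 68, 69, 70}, {66, 67, 68, 69, 70}}.
int(A) = ⋃ {U ∈ τ : U ⊆ A}. Opens contained in A: ∅.
Taking the union of these: int(A) = ∅.
cl(A) = ⋂ {C closed : A ⊆ C}. Closed sets containing A: {67, 70}, {66, 67, 70}, {67, 68, 70}, {67, 69, 70}, {66, 67, 68, 70}, {66, 67, 69, 70}, {67, 68, 69, 70}, {66, 67, 68, 69, 70}.
Intersecting these: cl(A) = {67, 70}.
∂A = cl(A) ∖ int(A) = {67, 70} ∖ ∅ = {67, 70}.


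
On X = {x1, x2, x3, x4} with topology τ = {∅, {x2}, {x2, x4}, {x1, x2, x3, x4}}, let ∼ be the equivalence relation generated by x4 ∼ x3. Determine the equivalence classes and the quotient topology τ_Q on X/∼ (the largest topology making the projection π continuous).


X/∼ = {[x1], [x2], [x3=x4]}; |τ_Q| = 3.

Equivalence classes: [x1], [x2], [x3=x4].
Quotient map π: X → X/∼ sends x1 ↦ [x1], x2 ↦ [x2], x3 ↦ [x3=x4], x4 ↦ [x3=x4].
For each subset V ⊆ X/∼, compute π^{-1}(V) ⊆ X and check whether π^{-1}(V) ∈ τ. V is open in τ_Q iff π^{-1}(V) ∈ τ.
  V = {}: π^{-1}(V) = ∅ ∈ τ ✓.
  V = {[x1]}: π^{-1}(V) = {x1} ∉ τ ✗.
  V = {[x2]}: π^{-1}(V) = {x2} ∈ τ ✓.
  V = {[x1], [x2]}: π^{-1}(V) = {x1, x2} ∉ τ ✗.
  V = {[x3=x4]}: π^{-1}(V) = {x3, x4} ∉ τ ✗.
  V = {[x1], [x3=x4]}: π^{-1}(V) = {x1, x3, x4} ∉ τ ✗.
  V = {[x2], [x3=x4]}: π^{-1}(V) = {x2, x3, x4} ∉ τ ✗.
  V = {[x1], [x2], [x3=x4]}: π^{-1}(V) = {x1, x2, x3, x4} ∈ τ ✓.
Open sets in the quotient: τ_Q = {{}, {[x2]}, {[x1], [x2], [x3=x4]}} (3 elements).


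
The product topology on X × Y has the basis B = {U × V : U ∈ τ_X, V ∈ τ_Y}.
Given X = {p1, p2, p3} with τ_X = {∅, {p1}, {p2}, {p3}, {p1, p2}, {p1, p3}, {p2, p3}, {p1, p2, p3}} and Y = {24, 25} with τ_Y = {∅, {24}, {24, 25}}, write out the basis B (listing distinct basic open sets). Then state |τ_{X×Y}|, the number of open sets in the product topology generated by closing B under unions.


Basis B = {∅ × ∅, {p1} × {24}, {p2} × {24}, {p3} × {24}, {p1} × {24, 25}, {p1, p2} × {24}, {p1, p3} × {24}, {p2} × {24, 25}, {p2, p3} × {24}, {p3} × {24, 25}, {p1, p2, p3} × {24}, {p1, p2} × {24, 25}, {p1, p3} × {24, 25}, {p2, p3} × {24, 25}, {p1, p2, p3} × {24, 25}}; |τ_{X×Y}| = 27.

Enumerate products U × V with U ∈ τ_X, V ∈ τ_Y (deduplicated):
  ∅ × ∅ = {} (∅)
  {p1} × {24} = {(p1,24)}
  {p2} × {24} = {(p2,24)}
  {p3} × {24} = {(p3,24)}
  {p1} × {24, 25} = {(p1,24), (p1,25)}
  {p1, p2} × {24} = {(p1,24), (p2,24)}
  {p1, p3} × {24} = {(p1,24), (p3,24)}
  {p2} × {24, 25} = {(p2,24), (p2,25)}
  {p2, p3} × {24} = {(p2,24), (p3,24)}
  {p3} × {24, 25} = {(p3,24), (p3,25)}
  {p1, p2, p3} × {24} = {(p1,24), (p2,24), (p3,24)}
  {p1, p2} × {24, 25} = {(p1,24), (p1,25), (p2,24), (p2,25)}
  {p1, p3} × {24, 25} = {(p1,24), (p1,25), (p3,24), (p3,25)}
  {p2, p3} × {24, 25} = {(p2,24), (p2,25), (p3,24), (p3,25)}
  {p1, p2, p3} × {24, 25} = {(p1,24), (p1,25), (p2,24), (p2,25), (p3,24), (p3,25)}
These 15 distinct sets form the basis B.
Close under arbitrary unions to get τ_{X×Y}; counting gives |τ_{X×Y}| = 27.


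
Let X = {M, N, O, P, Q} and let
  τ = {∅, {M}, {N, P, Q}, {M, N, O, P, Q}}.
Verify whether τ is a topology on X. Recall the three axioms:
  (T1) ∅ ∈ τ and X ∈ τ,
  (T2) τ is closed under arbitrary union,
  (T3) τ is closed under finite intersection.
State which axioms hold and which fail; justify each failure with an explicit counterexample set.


τ is NOT a topology on X.

Axiom (T1): ∅ ∈ τ? Yes; X ∈ τ? Yes.
Axiom (T2/T3): check pairwise unions and intersections of members of τ.
Counterexample for (T2): {M} ∪ {N, P, Q} = {M, N, P, Q} ∉ τ. Therefore τ is NOT a topology.


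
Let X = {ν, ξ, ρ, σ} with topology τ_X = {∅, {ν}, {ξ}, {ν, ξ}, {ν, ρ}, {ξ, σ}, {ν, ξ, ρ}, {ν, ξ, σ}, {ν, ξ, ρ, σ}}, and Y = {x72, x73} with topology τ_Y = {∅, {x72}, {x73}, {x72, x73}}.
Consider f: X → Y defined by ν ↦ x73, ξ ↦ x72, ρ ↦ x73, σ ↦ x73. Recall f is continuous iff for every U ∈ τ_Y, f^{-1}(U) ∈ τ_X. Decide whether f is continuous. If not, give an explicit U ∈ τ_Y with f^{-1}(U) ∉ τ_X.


f is NOT continuous.

Compute f^{-1}(U) for each U ∈ τ_Y:
  U = ∅: f^{-1}(U) = ∅ ∈ τ_X ✓.
  U = {x72}: f^{-1}(U) = {ξ} ∈ τ_X ✓.
  U = {x73}: f^{-1}(U) = {ν, ρ, σ} ∉ τ_X ✗.
  U = {x72, x73}: f^{-1}(U) = {ν, ξ, ρ, σ} ∈ τ_X ✓.
Found U = {x73} with f^{-1}(U) = {ν, ρ, σ} not in τ_X. Therefore f is NOT continuous.


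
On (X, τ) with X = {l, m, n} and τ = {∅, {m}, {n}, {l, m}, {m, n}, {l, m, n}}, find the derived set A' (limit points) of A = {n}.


A' = ∅

For each x ∈ X, list the open sets U ∈ τ with x ∈ U, then check whether U ∩ (A ∖ {x}) ≠ ∅ for every such U.
  x = l: open {l, m} ∋ x has {l, m} ∩ (A ∖ {l}) = ∅, so x is NOT a limit point.
  x = m: open {m} ∋ x has {m} ∩ (A ∖ {m}) = ∅, so x is NOT a limit point.
  x = n: open {n} ∋ x has {n} ∩ (A ∖ {n}) = ∅, so x is NOT a limit point.
Collecting: A' = ∅.


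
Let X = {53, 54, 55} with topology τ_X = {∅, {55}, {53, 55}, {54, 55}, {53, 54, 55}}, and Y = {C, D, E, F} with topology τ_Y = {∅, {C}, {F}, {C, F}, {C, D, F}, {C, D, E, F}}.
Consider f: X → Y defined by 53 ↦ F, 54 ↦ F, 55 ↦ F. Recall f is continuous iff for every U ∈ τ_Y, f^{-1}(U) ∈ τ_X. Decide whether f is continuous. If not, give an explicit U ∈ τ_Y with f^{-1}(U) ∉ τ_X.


f IS continuous.

Compute f^{-1}(U) for each U ∈ τ_Y:
  U = ∅: f^{-1}(U) = ∅ ∈ τ_X ✓.
  U = {C}: f^{-1}(U) = ∅ ∈ τ_X ✓.
  U = {F}: f^{-1}(U) = {53, 54, 55} ∈ τ_X ✓.
  U = {C, F}: f^{-1}(U) = {53, 54, 55} ∈ τ_X ✓.
  U = {C, D, F}: f^{-1}(U) = {53, 54, 55} ∈ τ_X ✓.
  U = {C, D, E, F}: f^{-1}(U) = {53, 54, 55} ∈ τ_X ✓.
Every preimage lies in τ_X, so f IS continuous.


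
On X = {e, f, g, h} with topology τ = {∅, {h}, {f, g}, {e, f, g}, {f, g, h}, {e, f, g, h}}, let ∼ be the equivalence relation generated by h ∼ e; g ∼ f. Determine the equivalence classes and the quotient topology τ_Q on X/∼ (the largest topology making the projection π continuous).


X/∼ = {[e=h], [f=g]}; |τ_Q| = 3.

Equivalence classes: [e=h], [f=g].
Quotient map π: X → X/∼ sends e ↦ [e=h], f ↦ [f=g], g ↦ [f=g], h ↦ [e=h].
For each subset V ⊆ X/∼, compute π^{-1}(V) ⊆ X and check whether π^{-1}(V) ∈ τ. V is open in τ_Q iff π^{-1}(V) ∈ τ.
  V = {}: π^{-1}(V) = ∅ ∈ τ ✓.
  V = {[e=h]}: π^{-1}(V) = {e, h} ∉ τ ✗.
  V = {[f=g]}: π^{-1}(V) = {f, g} ∈ τ ✓.
  V = {[e=h], [f=g]}: π^{-1}(V) = {e, f, g, h} ∈ τ ✓.
Open sets in the quotient: τ_Q = {{}, {[f=g]}, {[e=h], [f=g]}} (3 elements).


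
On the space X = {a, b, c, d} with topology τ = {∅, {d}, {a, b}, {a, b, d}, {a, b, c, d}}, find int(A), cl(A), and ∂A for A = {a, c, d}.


int(A) = {d}, cl(A) = {a, b, c, d}, ∂A = {a, b, c}.

Closed sets in (X, τ) are complements of opens:
  closed(X, τ) = {∅, {c}, {c, d}, {a, b, c}, {a, b, c, d}}.
int(A) = ⋃ {U ∈ τ : U ⊆ A}. Opens contained in A: ∅, {d}.
Taking the union of these: int(A) = {d}.
cl(A) = ⋂ {C closed : A ⊆ C}. Closed sets containing A: {a, b, c, d}.
Intersecting these: cl(A) = {a, b, c, d}.
∂A = cl(A) ∖ int(A) = {a, b, c, d} ∖ {d} = {a, b, c}.


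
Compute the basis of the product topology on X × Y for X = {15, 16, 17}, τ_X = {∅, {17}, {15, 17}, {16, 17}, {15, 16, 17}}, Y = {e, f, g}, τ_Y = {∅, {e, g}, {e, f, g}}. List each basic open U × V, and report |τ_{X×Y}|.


Basis B = {∅ × ∅, {17} × {e, g}, {17} × {e, f, g}, {15, 17} × {e, g}, {16, 17} × {e, g}, {15, 17} × {e, f, g}, {15, 16, 17} × {e, g}, {16, 17} × {e, f, g}, {15, 16, 17} × {e, f, g}}; |τ_{X×Y}| = 14.

Enumerate products U × V with U ∈ τ_X, V ∈ τ_Y (deduplicated):
  ∅ × ∅ = {} (∅)
  {17} × {e, g} = {(17,e), (17,g)}
  {17} × {e, f, g} = {(17,e), (17,f), (17,g)}
  {15, 17} × {e, g} = {(15,e), (15,g), (17,e), (17,g)}
  {16, 17} × {e, g} = {(16,e), (16,g), (17,e), (17,g)}
  {15, 17} × {e, f, g} = {(15,e), (15,f), (15,g), (17,e), (17,f), (17,g)}
  {15, 16, 17} × {e, g} = {(15,e), (15,g), (16,e), (16,g), (17,e), (17,g)}
  {16, 17} × {e, f, g} = {(16,e), (16,f), (16,g), (17,e), (17,f), (17,g)}
  {15, 16, 17} × {e, f, g} = {(15,e), (15,f), (15,g), (16,e), (16,f), (16,g), (17,e), (17,f), (17,g)}
These 9 distinct sets form the basis B.
Close under arbitrary unions to get τ_{X×Y}; counting gives |τ_{X×Y}| = 14.


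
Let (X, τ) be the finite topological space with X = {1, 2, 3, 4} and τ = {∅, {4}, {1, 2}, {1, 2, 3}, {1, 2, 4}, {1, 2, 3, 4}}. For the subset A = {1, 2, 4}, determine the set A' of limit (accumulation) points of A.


A' = {1, 2, 3}

For each x ∈ X, list the open sets U ∈ τ with x ∈ U, then check whether U ∩ (A ∖ {x}) ≠ ∅ for every such U.
  x = 1: opens ∋ x are {1, 2}, {1, 2, 3}, {1, 2, 4}, {1, 2, 3, 4}; each meets A ∖ {1}, so x IS a limit point.
  x = 2: opens ∋ x are {1, 2}, {1, 2, 3}, {1, 2, 4}, {1, 2, 3, 4}; each meets A ∖ {2}, so x IS a limit point.
  x = 3: opens ∋ x are {1, 2, 3}, {1, 2, 3, 4}; each meets A ∖ {3}, so x IS a limit point.
  x = 4: open {4} ∋ x has {4} ∩ (A ∖ {4}) = ∅, so x is NOT a limit point.
Collecting: A' = {1, 2, 3}.


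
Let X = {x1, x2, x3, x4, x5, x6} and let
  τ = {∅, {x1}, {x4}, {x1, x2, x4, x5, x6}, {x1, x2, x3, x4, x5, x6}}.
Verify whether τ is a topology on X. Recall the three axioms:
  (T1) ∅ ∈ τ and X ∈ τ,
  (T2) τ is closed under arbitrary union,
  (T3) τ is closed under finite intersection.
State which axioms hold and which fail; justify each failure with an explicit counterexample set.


τ is NOT a topology on X.

Axiom (T1): ∅ ∈ τ? Yes; X ∈ τ? Yes.
Axiom (T2/T3): check pairwise unions and intersections of members of τ.
Counterexample for (T2): {x1} ∪ {x4} = {x1, x4} ∉ τ. Therefore τ is NOT a topology.


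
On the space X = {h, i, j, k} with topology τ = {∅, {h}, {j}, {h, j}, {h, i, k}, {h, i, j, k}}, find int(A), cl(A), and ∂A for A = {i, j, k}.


int(A) = {j}, cl(A) = {i, j, k}, ∂A = {i, k}.

Closed sets in (X, τ) are complements of opens:
  closed(X, τ) = {∅, {j}, {i, k}, {h, i, k}, {i, j, k}, {h, i, j, k}}.
int(A) = ⋃ {U ∈ τ : U ⊆ A}. Opens contained in A: ∅, {j}.
Taking the union of these: int(A) = {j}.
cl(A) = ⋂ {C closed : A ⊆ C}. Closed sets containing A: {i, j, k}, {h, i, j, k}.
Intersecting these: cl(A) = {i, j, k}.
∂A = cl(A) ∖ int(A) = {i, j, k} ∖ {j} = {i, k}.


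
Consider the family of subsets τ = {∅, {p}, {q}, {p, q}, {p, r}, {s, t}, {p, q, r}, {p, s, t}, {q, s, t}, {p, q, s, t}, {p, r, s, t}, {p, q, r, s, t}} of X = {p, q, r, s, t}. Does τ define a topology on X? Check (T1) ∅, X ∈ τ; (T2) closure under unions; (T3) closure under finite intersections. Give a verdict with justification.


τ IS a topology on X.

Axiom (T1): ∅ ∈ τ? Yes; X ∈ τ? Yes.
Axiom (T2/T3): check pairwise unions and intersections of members of τ.
All pairwise intersections and unions checked — each lies in τ. Therefore τ satisfies (T1), (T2), (T3): it IS a topology on X.


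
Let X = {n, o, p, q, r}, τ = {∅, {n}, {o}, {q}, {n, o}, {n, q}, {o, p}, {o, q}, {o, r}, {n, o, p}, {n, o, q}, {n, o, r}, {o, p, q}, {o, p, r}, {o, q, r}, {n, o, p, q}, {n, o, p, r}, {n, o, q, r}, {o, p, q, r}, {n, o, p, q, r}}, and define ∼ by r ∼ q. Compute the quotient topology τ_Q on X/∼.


X/∼ = {[n], [o], [p], [q=r]}; |τ_Q| = 10.

Equivalence classes: [n], [o], [p], [q=r].
Quotient map π: X → X/∼ sends n ↦ [n], o ↦ [o], p ↦ [p], q ↦ [q=r], r ↦ [q=r].
For each subset V ⊆ X/∼, compute π^{-1}(V) ⊆ X and check whether π^{-1}(V) ∈ τ. V is open in τ_Q iff π^{-1}(V) ∈ τ.
  V = {}: π^{-1}(V) = ∅ ∈ τ ✓.
  V = {[n]}: π^{-1}(V) = {n} ∈ τ ✓.
  V = {[o]}: π^{-1}(V) = {o} ∈ τ ✓.
  V = {[n], [o]}: π^{-1}(V) = {n, o} ∈ τ ✓.
  V = {[p]}: π^{-1}(V) = {p} ∉ τ ✗.
  V = {[n], [p]}: π^{-1}(V) = {n, p} ∉ τ ✗.
  V = {[o], [p]}: π^{-1}(V) = {o, p} ∈ τ ✓.
  V = {[n], [o], [p]}: π^{-1}(V) = {n, o, p} ∈ τ ✓.
  V = {[q=r]}: π^{-1}(V) = {q, r} ∉ τ ✗.
  V = {[n], [q=r]}: π^{-1}(V) = {n, q, r} ∉ τ ✗.
  V = {[o], [q=r]}: π^{-1}(V) = {o, q, r} ∈ τ ✓.
  V = {[n], [o], [q=r]}: π^{-1}(V) = {n, o, q, r} ∈ τ ✓.
  V = {[p], [q=r]}: π^{-1}(V) = {p, q, r} ∉ τ ✗.
  V = {[n], [p], [q=r]}: π^{-1}(V) = {n, p, q, r} ∉ τ ✗.
  V = {[o], [p], [q=r]}: π^{-1}(V) = {o, p, q, r} ∈ τ ✓.
  V = {[n], [o], [p], [q=r]}: π^{-1}(V) = {n, o, p, q, r} ∈ τ ✓.
Open sets in the quotient: τ_Q = {{}, {[n]}, {[o]}, {[n], [o]}, {[o], [p]}, {[n], [o], [p]}, {[o], [q=r]}, {[n], [o], [q=r]}, {[o], [p], [q=r]}, {[n], [o], [p], [q=r]}} (10 elements).


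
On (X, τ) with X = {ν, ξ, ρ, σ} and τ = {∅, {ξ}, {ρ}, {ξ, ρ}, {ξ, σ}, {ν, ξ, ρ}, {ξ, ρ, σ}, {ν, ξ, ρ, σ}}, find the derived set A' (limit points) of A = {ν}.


A' = ∅

For each x ∈ X, list the open sets U ∈ τ with x ∈ U, then check whether U ∩ (A ∖ {x}) ≠ ∅ for every such U.
  x = ν: open {ν, ξ, ρ} ∋ x has {ν, ξ, ρ} ∩ (A ∖ {ν}) = ∅, so x is NOT a limit point.
  x = ξ: open {ξ} ∋ x has {ξ} ∩ (A ∖ {ξ}) = ∅, so x is NOT a limit point.
  x = ρ: open {ρ} ∋ x has {ρ} ∩ (A ∖ {ρ}) = ∅, so x is NOT a limit point.
  x = σ: open {ξ, σ} ∋ x has {ξ, σ} ∩ (A ∖ {σ}) = ∅, so x is NOT a limit point.
Collecting: A' = ∅.


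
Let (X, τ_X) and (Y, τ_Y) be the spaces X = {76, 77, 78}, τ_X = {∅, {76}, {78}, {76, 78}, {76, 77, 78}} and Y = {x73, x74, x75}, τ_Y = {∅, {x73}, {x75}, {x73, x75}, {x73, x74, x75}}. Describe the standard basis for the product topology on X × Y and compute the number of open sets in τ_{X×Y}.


Basis B = {∅ × ∅, {76} × {x73}, {76} × {x75}, {78} × {x73}, {78} × {x75}, {76} × {x73, x75}, {76, 78} × {x73}, {76, 78} × {x75}, {78} × {x73, x75}, {76} × {x73, x74, x75}, {76, 77, 78} × {x73}, {76, 77, 78} × {x75}, {78} × {x73, x74, x75}, {76, 78} × {x73, x75}, {76, 78} × {x73, x74, x75}, {76, 77, 78} × {x73, x75}, {76, 77, 78} × {x73, x74, x75}}; |τ_{X×Y}| = 48.

Enumerate products U × V with U ∈ τ_X, V ∈ τ_Y (deduplicated):
  ∅ × ∅ = {} (∅)
  {76} × {x73} = {(76,x73)}
  {76} × {x75} = {(76,x75)}
  {78} × {x73} = {(78,x73)}
  {78} × {x75} = {(78,x75)}
  {76} × {x73, x75} = {(76,x73), (76,x75)}
  {76, 78} × {x73} = {(76,x73), (78,x73)}
  {76, 78} × {x75} = {(76,x75), (78,x75)}
  {78} × {x73, x75} = {(78,x73), (78,x75)}
  {76} × {x73, x74, x75} = {(76,x73), (76,x74), (76,x75)}
  {76, 77, 78} × {x73} = {(76,x73), (77,x73), (78,x73)}
  {76, 77, 78} × {x75} = {(76,x75), (77,x75), (78,x75)}
  {78} × {x73, x74, x75} = {(78,x73), (78,x74), (78,x75)}
  {76, 78} × {x73, x75} = {(76,x73), (76,x75), (78,x73), (78,x75)}
  {76, 78} × {x73, x74, x75} = {(76,x73), (76,x74), (76,x75), (78,x73), (78,x74), (78,x75)}
  {76, 77, 78} × {x73, x75} = {(76,x73), (76,x75), (77,x73), (77,x75), (78,x73), (78,x75)}
  {76, 77, 78} × {x73, x74, x75} = {(76,x73), (76,x74), (76,x75), (77,x73), (77,x74), (77,x75), (78,x73), (78,x74), (78,x75)}
These 17 distinct sets form the basis B.
Close under arbitrary unions to get τ_{X×Y}; counting gives |τ_{X×Y}| = 48.


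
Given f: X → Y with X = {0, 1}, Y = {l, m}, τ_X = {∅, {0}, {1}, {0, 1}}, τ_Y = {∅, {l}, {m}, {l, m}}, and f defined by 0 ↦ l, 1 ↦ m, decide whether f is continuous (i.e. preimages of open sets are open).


f IS continuous.

Compute f^{-1}(U) for each U ∈ τ_Y:
  U = ∅: f^{-1}(U) = ∅ ∈ τ_X ✓.
  U = {l}: f^{-1}(U) = {0} ∈ τ_X ✓.
  U = {m}: f^{-1}(U) = {1} ∈ τ_X ✓.
  U = {l, m}: f^{-1}(U) = {0, 1} ∈ τ_X ✓.
Every preimage lies in τ_X, so f IS continuous.


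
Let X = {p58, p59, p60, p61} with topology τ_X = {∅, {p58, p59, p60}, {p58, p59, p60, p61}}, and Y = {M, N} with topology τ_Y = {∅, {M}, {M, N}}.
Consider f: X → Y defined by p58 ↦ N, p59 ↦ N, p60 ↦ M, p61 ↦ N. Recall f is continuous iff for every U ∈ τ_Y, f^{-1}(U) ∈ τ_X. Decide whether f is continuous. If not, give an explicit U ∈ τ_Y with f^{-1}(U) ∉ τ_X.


f is NOT continuous.

Compute f^{-1}(U) for each U ∈ τ_Y:
  U = ∅: f^{-1}(U) = ∅ ∈ τ_X ✓.
  U = {M}: f^{-1}(U) = {p60} ∉ τ_X ✗.
  U = {M, N}: f^{-1}(U) = {p58, p59, p60, p61} ∈ τ_X ✓.
Found U = {M} with f^{-1}(U) = {p60} not in τ_X. Therefore f is NOT continuous.


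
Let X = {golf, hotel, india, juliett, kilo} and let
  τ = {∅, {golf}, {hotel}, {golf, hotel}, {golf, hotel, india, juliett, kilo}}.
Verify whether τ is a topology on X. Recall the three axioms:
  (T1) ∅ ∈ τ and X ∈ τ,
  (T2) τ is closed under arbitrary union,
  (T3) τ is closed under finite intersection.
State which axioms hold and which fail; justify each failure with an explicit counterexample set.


τ IS a topology on X.

Axiom (T1): ∅ ∈ τ? Yes; X ∈ τ? Yes.
Axiom (T2/T3): check pairwise unions and intersections of members of τ.
All pairwise intersections and unions checked — each lies in τ. Therefore τ satisfies (T1), (T2), (T3): it IS a topology on X.
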